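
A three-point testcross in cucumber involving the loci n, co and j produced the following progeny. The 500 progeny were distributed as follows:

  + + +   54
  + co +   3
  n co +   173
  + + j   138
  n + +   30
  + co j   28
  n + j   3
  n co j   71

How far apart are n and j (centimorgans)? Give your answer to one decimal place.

The two most frequent reciprocal classes, n co + and + + j, are the parental types, so the F1 was n co + / + + j.
The two rarest classes, + co + and n + j, are the double crossovers. Comparing them with the parentals, only the n allele has switched, so n is the middle locus and the order is co – n – j.
Crossovers in the n–j interval produce the single-crossover classes n co j and + + + (71 + 54 = 125) plus the double crossovers (6).
RF(n–j) = (125 + 6) / 500 = 131/500 = 0.2620 → 26.2 centimorgans.

26.2 centimorgans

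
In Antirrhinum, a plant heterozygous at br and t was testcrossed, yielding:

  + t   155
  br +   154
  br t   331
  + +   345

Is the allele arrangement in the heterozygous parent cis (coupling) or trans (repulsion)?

cis

The two most frequent classes are + + (345) and br t (331); these are the parental (non-recombinant) types.
So the F1 carried + + on one chromosome and br t on the other — the recessive alleles are on the same chromosome (cis / coupling).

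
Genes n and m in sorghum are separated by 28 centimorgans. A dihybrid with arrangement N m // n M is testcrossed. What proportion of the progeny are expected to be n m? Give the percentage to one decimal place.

A map distance of 28 centimorgans corresponds to a recombination frequency of 0.280.
The F1 is N m / n M, so n m is a recombinant gamete class with expected frequency r/2 = 0.280/2 = 0.1400.
That is 0.1400 = 14.0% of the progeny.

14.0%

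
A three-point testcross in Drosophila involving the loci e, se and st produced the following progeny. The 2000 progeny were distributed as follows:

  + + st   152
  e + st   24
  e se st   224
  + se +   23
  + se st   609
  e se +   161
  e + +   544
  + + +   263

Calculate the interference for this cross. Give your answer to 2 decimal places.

0.51

The two most frequent reciprocal classes, e + + and + se st, are the parental types, so the F1 was e + + / + se st.
The two rarest classes, e + st and + se +, are the double crossovers. Comparing them with the parentals, only the st allele has switched, so st is the middle locus and the order is e – st – se.
e–st: (487 + 47)/2000 = 0.2670; st–se: (313 + 47)/2000 = 0.1800.
Expected DCO frequency = 0.2670 × 0.1800 ≈ 0.04806; observed = 47/2000 ≈ 0.02350.
Coefficient of coincidence = 0.02350/0.04806 ≈ 0.49; interference = 1 − 0.49 = 0.51.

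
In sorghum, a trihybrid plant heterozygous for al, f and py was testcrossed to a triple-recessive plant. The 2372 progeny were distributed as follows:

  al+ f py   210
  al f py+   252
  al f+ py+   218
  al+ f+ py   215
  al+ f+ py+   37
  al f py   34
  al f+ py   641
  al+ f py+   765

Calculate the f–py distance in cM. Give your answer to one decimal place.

The two most frequent reciprocal classes, al+ f py+ and al f+ py, are the parental types, so the F1 was al+ f py+ / al f+ py.
The two rarest classes, al+ f+ py+ and al f py, are the double crossovers. Comparing them with the parentals, only the f allele has switched, so f is the middle locus and the order is al – f – py.
Crossovers in the f–py interval produce the single-crossover classes al+ f py and al f+ py+ (210 + 218 = 428) plus the double crossovers (71).
RF(f–py) = (428 + 71) / 2372 = 499/2372 = 0.2104 → 21.0 cM.

21.0 cM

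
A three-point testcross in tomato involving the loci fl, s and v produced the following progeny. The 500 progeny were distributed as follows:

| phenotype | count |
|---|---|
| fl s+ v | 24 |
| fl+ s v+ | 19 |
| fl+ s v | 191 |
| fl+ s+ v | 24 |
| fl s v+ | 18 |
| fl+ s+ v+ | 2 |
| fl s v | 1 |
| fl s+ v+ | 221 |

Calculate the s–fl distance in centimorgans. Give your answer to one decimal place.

The two most frequent reciprocal classes, fl s+ v+ and fl+ s v, are the parental types, so the F1 was fl s+ v+ / fl+ s v.
The two rarest classes, fl+ s+ v+ and fl s v, are the double crossovers. Comparing them with the parentals, only the fl allele has switched, so fl is the middle locus and the order is s – fl – v.
Crossovers in the s–fl interval produce the single-crossover classes fl s v+ and fl+ s+ v (18 + 24 = 42) plus the double crossovers (3).
RF(s–fl) = (42 + 3) / 500 = 45/500 = 0.0900 → 9.0 centimorgans.

9.0 centimorgans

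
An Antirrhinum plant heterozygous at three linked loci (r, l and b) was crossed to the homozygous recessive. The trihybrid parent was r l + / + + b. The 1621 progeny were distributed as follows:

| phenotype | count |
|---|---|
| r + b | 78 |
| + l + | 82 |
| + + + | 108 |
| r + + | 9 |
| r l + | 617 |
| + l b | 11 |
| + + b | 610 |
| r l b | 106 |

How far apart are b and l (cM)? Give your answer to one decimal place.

14.4 cM

The two rarest classes, r + + and + l b, are the double crossovers. Comparing them with the parentals, only the l allele has switched, so l is the middle locus and the order is b – l – r.
Crossovers in the b–l interval produce the single-crossover classes r l b and + + + (106 + 108 = 214) plus the double crossovers (20).
RF(b–l) = (214 + 20) / 1621 = 234/1621 = 0.1444 → 14.4 cM.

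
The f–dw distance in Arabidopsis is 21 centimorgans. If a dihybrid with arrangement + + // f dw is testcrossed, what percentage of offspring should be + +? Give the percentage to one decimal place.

39.5%

A map distance of 21 centimorgans corresponds to a recombination frequency of 0.210.
The F1 is + + / f dw, so + + is a parental gamete class with expected frequency (1 − r)/2 = 0.790/2 = 0.3950.
That is 0.3950 = 39.5% of the progeny.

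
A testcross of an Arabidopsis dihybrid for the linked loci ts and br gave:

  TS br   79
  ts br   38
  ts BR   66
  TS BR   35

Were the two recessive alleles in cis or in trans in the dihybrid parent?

The two most frequent classes are TS br (79) and ts BR (66); these are the parental (non-recombinant) types.
So the F1 carried TS br on one chromosome and ts BR on the other — the recessive alleles are on opposite chromosomes (trans / repulsion).

trans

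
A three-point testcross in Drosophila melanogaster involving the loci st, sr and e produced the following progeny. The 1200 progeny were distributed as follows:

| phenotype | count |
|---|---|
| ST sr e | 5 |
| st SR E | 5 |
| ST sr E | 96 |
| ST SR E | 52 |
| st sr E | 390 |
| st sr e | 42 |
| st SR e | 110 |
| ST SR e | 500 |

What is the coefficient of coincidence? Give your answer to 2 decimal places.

0.53

The two most frequent reciprocal classes, ST SR e and st sr E, are the parental types, so the F1 was ST SR e / st sr E.
The two rarest classes, ST sr e and st SR E, are the double crossovers. Comparing them with the parentals, only the sr allele has switched, so sr is the middle locus and the order is st – sr – e.
st–sr: (206 + 10)/1200 = 0.1800; sr–e: (94 + 10)/1200 = 0.0867.
Expected DCO frequency = 0.1800 × 0.0867 ≈ 0.01561; observed = 10/1200 ≈ 0.00833.
Coefficient of coincidence = 0.00833/0.01561 ≈ 0.53.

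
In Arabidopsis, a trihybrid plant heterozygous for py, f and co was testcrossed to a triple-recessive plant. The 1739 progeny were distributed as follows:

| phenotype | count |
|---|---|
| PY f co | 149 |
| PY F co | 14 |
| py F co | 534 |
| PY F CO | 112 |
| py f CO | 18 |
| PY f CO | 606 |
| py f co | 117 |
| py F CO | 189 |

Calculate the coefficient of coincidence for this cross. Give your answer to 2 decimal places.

0.58

The two most frequent reciprocal classes, py F co and PY f CO, are the parental types, so the F1 was py F co / PY f CO.
The two rarest classes, PY F co and py f CO, are the double crossovers. Comparing them with the parentals, only the py allele has switched, so py is the middle locus and the order is f – py – co.
f–py: (229 + 32)/1739 = 0.1501; py–co: (338 + 32)/1739 = 0.2128.
Expected DCO frequency = 0.1501 × 0.2128 ≈ 0.03194; observed = 32/1739 ≈ 0.01840.
Coefficient of coincidence = 0.01840/0.03194 ≈ 0.58.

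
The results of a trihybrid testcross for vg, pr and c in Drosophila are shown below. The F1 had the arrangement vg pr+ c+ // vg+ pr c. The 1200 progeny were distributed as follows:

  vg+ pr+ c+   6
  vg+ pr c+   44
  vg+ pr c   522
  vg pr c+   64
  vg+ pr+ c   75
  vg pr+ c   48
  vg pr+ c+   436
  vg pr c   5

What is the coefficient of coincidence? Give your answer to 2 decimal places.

0.85

The two rarest classes, vg+ pr+ c+ and vg pr c, are the double crossovers. Comparing them with the parentals, only the vg allele has switched, so vg is the middle locus and the order is c – vg – pr.
c–vg: (92 + 11)/1200 = 0.0858; vg–pr: (139 + 11)/1200 = 0.1250.
Expected DCO frequency = 0.0858 × 0.1250 ≈ 0.01073; observed = 11/1200 ≈ 0.00917.
Coefficient of coincidence = 0.00917/0.01073 ≈ 0.85.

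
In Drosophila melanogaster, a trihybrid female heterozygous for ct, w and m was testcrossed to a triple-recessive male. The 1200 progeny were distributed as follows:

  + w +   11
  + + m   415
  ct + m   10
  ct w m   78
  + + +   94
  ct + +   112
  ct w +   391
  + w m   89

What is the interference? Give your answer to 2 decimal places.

The two most frequent reciprocal classes, + + m and ct w +, are the parental types, so the F1 was + + m / ct w +.
The two rarest classes, ct + m and + w +, are the double crossovers. Comparing them with the parentals, only the ct allele has switched, so ct is the middle locus and the order is w – ct – m.
w–ct: (201 + 21)/1200 = 0.1850; ct–m: (172 + 21)/1200 = 0.1608.
Expected DCO frequency = 0.1850 × 0.1608 ≈ 0.02975; observed = 21/1200 ≈ 0.01750.
Coefficient of coincidence = 0.01750/0.02975 ≈ 0.59; interference = 1 − 0.59 = 0.41.

0.41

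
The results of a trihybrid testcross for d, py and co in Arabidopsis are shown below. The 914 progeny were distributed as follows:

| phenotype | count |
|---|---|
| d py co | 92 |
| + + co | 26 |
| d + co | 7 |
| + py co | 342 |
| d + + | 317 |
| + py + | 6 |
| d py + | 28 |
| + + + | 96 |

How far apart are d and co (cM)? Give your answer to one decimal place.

22.0 cM

The two most frequent reciprocal classes, + py co and d + +, are the parental types, so the F1 was + py co / d + +.
The two rarest classes, + py + and d + co, are the double crossovers. Comparing them with the parentals, only the co allele has switched, so co is the middle locus and the order is py – co – d.
Crossovers in the co–d interval produce the single-crossover classes d py co and + + + (92 + 96 = 188) plus the double crossovers (13).
RF(co–d) = (188 + 13) / 914 = 201/914 = 0.2199 → 22.0 cM.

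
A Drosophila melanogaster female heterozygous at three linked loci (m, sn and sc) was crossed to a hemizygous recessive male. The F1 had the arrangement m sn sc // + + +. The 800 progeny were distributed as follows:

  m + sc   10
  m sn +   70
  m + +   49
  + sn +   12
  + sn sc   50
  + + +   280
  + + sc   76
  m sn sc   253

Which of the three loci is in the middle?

sn

The two rarest classes, m + sc and + sn +, are the double crossovers. Comparing them with the parentals, only the sn allele has switched, so sn is the middle locus and the order is m – sn – sc.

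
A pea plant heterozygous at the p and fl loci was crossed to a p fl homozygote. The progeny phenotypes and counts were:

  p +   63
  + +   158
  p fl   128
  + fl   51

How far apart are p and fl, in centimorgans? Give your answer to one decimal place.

The two most frequent classes, + + (158) and p fl (128), are the parental types, so the F1 was + + / p fl.
The recombinant classes are + fl and p +: 51 + 63 = 114.
Recombination frequency = 114/400 = 0.2850 ≈ 28.5%, i.e. 28.5 centimorgans.

28.5 centimorgans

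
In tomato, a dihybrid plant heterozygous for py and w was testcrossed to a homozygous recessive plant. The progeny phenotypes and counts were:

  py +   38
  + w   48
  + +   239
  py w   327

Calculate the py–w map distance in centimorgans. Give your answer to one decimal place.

The two most frequent classes, + + (239) and py w (327), are the parental types, so the F1 was + + / py w.
The recombinant classes are + w and py +: 48 + 38 = 86.
Recombination frequency = 86/652 = 0.1319 ≈ 13.2%, i.e. 13.2 centimorgans.

13.2 centimorgans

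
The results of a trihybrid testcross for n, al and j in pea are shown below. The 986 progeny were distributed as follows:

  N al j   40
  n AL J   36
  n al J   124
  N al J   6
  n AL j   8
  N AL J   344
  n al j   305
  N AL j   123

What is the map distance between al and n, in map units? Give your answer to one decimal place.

9.1 map units

The two most frequent reciprocal classes, N AL J and n al j, are the parental types, so the F1 was N AL J / n al j.
The two rarest classes, N al J and n AL j, are the double crossovers. Comparing them with the parentals, only the al allele has switched, so al is the middle locus and the order is j – al – n.
Crossovers in the al–n interval produce the single-crossover classes n AL J and N al j (36 + 40 = 76) plus the double crossovers (14).
RF(al–n) = (76 + 14) / 986 = 90/986 = 0.0913 → 9.1 map units.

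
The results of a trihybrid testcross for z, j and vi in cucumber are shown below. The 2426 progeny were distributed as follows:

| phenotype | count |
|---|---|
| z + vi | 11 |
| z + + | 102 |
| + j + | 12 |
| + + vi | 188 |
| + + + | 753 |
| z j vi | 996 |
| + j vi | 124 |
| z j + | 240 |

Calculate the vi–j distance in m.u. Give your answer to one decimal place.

The two most frequent reciprocal classes, + + + and z j vi, are the parental types, so the F1 was + + + / z j vi.
The two rarest classes, + j + and z + vi, are the double crossovers. Comparing them with the parentals, only the j allele has switched, so j is the middle locus and the order is vi – j – z.
Crossovers in the vi–j interval produce the single-crossover classes + + vi and z j + (188 + 240 = 428) plus the double crossovers (23).
RF(vi–j) = (428 + 23) / 2426 = 451/2426 = 0.1859 → 18.6 m.u.

18.6 m.u.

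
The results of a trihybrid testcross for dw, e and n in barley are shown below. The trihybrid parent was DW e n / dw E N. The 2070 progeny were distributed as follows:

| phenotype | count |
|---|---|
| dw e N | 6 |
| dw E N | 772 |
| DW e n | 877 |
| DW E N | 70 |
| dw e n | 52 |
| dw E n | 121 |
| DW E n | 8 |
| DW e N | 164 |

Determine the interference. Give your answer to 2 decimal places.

The two rarest classes, DW E n and dw e N, are the double crossovers. Comparing them with the parentals, only the e allele has switched, so e is the middle locus and the order is n – e – dw.
n–e: (285 + 14)/2070 = 0.1444; e–dw: (122 + 14)/2070 = 0.0657.
Expected DCO frequency = 0.1444 × 0.0657 ≈ 0.00949; observed = 14/2070 ≈ 0.00676.
Coefficient of coincidence = 0.00676/0.00949 ≈ 0.71; interference = 1 − 0.71 = 0.29.

0.29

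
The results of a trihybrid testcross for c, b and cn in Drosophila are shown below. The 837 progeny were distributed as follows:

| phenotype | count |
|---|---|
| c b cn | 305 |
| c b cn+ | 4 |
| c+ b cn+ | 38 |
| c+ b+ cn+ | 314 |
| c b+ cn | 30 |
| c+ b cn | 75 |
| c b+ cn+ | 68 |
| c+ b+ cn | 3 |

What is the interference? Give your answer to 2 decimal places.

0.48

The two most frequent reciprocal classes, c b cn and c+ b+ cn+, are the parental types, so the F1 was c b cn / c+ b+ cn+.
The two rarest classes, c b cn+ and c+ b+ cn, are the double crossovers. Comparing them with the parentals, only the cn allele has switched, so cn is the middle locus and the order is c – cn – b.
c–cn: (143 + 7)/837 = 0.1792; cn–b: (68 + 7)/837 = 0.0896.
Expected DCO frequency = 0.1792 × 0.0896 ≈ 0.01606; observed = 7/837 ≈ 0.00836.
Coefficient of coincidence = 0.00836/0.01606 ≈ 0.52; interference = 1 − 0.52 = 0.48.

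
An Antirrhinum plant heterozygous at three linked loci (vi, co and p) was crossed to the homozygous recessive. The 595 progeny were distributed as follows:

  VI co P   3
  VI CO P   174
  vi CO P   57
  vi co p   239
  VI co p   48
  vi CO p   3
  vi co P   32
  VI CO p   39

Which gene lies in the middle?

The two most frequent reciprocal classes, VI CO P and vi co p, are the parental types, so the F1 was VI CO P / vi co p.
The two rarest classes, VI co P and vi CO p, are the double crossovers. Comparing them with the parentals, only the co allele has switched, so co is the middle locus and the order is vi – co – p.

co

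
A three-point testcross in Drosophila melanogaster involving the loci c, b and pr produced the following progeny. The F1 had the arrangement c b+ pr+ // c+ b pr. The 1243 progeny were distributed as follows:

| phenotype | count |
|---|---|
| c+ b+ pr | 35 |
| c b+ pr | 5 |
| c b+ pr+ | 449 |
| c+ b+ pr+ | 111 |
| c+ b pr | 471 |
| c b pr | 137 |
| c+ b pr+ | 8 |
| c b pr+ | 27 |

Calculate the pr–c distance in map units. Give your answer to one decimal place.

The two rarest classes, c b+ pr and c+ b pr+, are the double crossovers. Comparing them with the parentals, only the pr allele has switched, so pr is the middle locus and the order is b – pr – c.
Crossovers in the pr–c interval produce the single-crossover classes c+ b+ pr+ and c b pr (111 + 137 = 248) plus the double crossovers (13).
RF(pr–c) = (248 + 13) / 1243 = 261/1243 = 0.2100 → 21.0 map units.

21.0 map units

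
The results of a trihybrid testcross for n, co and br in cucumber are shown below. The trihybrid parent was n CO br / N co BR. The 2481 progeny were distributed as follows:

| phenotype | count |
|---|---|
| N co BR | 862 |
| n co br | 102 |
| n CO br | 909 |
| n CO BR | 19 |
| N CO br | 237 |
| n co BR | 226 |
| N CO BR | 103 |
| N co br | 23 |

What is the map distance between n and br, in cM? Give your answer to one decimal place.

20.4 cM

The two rarest classes, n CO BR and N co br, are the double crossovers. Comparing them with the parentals, only the br allele has switched, so br is the middle locus and the order is n – br – co.
Crossovers in the n–br interval produce the single-crossover classes N CO br and n co BR (237 + 226 = 463) plus the double crossovers (42).
RF(n–br) = (463 + 42) / 2481 = 505/2481 = 0.2035 → 20.4 cM.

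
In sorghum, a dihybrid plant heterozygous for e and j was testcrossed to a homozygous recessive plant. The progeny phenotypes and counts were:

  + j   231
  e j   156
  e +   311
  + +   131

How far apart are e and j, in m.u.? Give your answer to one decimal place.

34.6 m.u.

The two most frequent classes, + j (231) and e + (311), are the parental types, so the F1 was + j / e +.
The recombinant classes are + + and e j: 131 + 156 = 287.
Recombination frequency = 287/829 = 0.3462 ≈ 34.6%, i.e. 34.6 m.u.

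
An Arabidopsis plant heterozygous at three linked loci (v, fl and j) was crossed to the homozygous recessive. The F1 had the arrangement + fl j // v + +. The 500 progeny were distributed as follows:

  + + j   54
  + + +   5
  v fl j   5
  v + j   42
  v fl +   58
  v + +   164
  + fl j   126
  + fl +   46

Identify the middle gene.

The two rarest classes, v fl j and + + +, are the double crossovers. Comparing them with the parentals, only the v allele has switched, so v is the middle locus and the order is j – v – fl.

v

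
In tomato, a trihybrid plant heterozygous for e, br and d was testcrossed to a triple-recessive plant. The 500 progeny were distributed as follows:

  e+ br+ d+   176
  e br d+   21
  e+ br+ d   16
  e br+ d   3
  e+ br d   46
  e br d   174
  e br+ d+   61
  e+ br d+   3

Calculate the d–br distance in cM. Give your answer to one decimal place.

8.6 cM

The two most frequent reciprocal classes, e+ br+ d+ and e br d, are the parental types, so the F1 was e+ br+ d+ / e br d.
The two rarest classes, e+ br d+ and e br+ d, are the double crossovers. Comparing them with the parentals, only the br allele has switched, so br is the middle locus and the order is d – br – e.
Crossovers in the d–br interval produce the single-crossover classes e+ br+ d and e br d+ (16 + 21 = 37) plus the double crossovers (6).
RF(d–br) = (37 + 6) / 500 = 43/500 = 0.0860 → 8.6 cM.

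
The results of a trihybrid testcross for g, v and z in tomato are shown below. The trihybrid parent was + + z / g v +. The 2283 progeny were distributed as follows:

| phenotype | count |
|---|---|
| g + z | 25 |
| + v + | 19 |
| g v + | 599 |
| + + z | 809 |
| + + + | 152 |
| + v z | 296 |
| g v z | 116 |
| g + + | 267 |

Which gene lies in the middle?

g

The two rarest classes, g + z and + v +, are the double crossovers. Comparing them with the parentals, only the g allele has switched, so g is the middle locus and the order is v – g – z.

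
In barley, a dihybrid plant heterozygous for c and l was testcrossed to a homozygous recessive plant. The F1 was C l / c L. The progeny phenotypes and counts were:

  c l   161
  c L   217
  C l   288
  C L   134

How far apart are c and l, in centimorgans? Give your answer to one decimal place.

36.9 centimorgans

The recombinant classes are C L and c l: 134 + 161 = 295.
Recombination frequency = 295/800 = 0.3688 ≈ 36.9%, i.e. 36.9 centimorgans.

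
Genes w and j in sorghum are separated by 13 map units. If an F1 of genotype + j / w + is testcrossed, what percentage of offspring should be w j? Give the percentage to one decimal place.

6.5%

A map distance of 13 map units corresponds to a recombination frequency of 0.130.
The F1 is + j / w +, so w j is a recombinant gamete class with expected frequency r/2 = 0.130/2 = 0.0650.
That is 0.0650 = 6.5% of the progeny.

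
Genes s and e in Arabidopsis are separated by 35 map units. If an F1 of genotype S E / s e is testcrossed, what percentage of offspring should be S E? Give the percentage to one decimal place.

A map distance of 35 map units corresponds to a recombination frequency of 0.350.
The F1 is S E / s e, so S E is a parental gamete class with expected frequency (1 − r)/2 = 0.650/2 = 0.3250.
That is 0.3250 = 32.5% of the progeny.

32.5%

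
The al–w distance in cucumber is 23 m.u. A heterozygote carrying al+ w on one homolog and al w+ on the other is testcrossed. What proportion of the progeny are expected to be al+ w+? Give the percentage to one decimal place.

11.5%

A map distance of 23 m.u. corresponds to a recombination frequency of 0.230.
The F1 is al+ w / al w+, so al+ w+ is a recombinant gamete class with expected frequency r/2 = 0.230/2 = 0.1150.
That is 0.1150 = 11.5% of the progeny.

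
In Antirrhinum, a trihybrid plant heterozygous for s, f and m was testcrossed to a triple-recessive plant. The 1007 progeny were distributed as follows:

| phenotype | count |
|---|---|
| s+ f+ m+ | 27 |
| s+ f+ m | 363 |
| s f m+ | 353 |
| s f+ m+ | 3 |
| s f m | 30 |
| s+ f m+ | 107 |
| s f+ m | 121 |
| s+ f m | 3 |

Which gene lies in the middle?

The two most frequent reciprocal classes, s f m+ and s+ f+ m, are the parental types, so the F1 was s f m+ / s+ f+ m.
The two rarest classes, s f+ m+ and s+ f m, are the double crossovers. Comparing them with the parentals, only the f allele has switched, so f is the middle locus and the order is s – f – m.

f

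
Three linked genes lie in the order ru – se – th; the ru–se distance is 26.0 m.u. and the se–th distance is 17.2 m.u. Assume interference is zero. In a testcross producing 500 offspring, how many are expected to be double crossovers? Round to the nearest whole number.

22

Map distances give recombination frequencies of 0.260 and 0.172 for the two intervals.
With no interference, expected double-crossover frequency = 0.260 × 0.172 = 0.04472.
Expected number = 0.04472 × 500 = 22.36 ≈ 22.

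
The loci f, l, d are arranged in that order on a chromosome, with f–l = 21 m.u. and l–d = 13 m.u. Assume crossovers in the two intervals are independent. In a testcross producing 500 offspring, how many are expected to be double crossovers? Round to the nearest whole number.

14

Map distances give recombination frequencies of 0.210 and 0.130 for the two intervals.
With no interference, expected double-crossover frequency = 0.210 × 0.130 = 0.02730.
Expected number = 0.02730 × 500 = 13.65 ≈ 14.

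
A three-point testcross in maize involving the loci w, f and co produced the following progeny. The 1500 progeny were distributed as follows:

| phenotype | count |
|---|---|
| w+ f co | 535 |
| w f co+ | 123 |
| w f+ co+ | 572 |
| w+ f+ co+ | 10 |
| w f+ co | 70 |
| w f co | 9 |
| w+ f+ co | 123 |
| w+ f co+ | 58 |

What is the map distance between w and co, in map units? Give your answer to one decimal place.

9.8 map units

The two most frequent reciprocal classes, w f+ co+ and w+ f co, are the parental types, so the F1 was w f+ co+ / w+ f co.
The two rarest classes, w+ f+ co+ and w f co, are the double crossovers. Comparing them with the parentals, only the w allele has switched, so w is the middle locus and the order is f – w – co.
Crossovers in the w–co interval produce the single-crossover classes w f+ co and w+ f co+ (70 + 58 = 128) plus the double crossovers (19).
RF(w–co) = (128 + 19) / 1500 = 147/1500 = 0.0980 → 9.8 map units.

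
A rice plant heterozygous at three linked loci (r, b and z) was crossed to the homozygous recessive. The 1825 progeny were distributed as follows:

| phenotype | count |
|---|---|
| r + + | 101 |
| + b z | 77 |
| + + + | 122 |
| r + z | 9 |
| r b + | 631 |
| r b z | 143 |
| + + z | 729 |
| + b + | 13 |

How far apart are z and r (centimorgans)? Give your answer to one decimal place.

The two most frequent reciprocal classes, r b + and + + z, are the parental types, so the F1 was r b + / + + z.
The two rarest classes, + b + and r + z, are the double crossovers. Comparing them with the parentals, only the r allele has switched, so r is the middle locus and the order is z – r – b.
Crossovers in the z–r interval produce the single-crossover classes r b z and + + + (143 + 122 = 265) plus the double crossovers (22).
RF(z–r) = (265 + 22) / 1825 = 287/1825 = 0.1573 → 15.7 centimorgans.

15.7 centimorgans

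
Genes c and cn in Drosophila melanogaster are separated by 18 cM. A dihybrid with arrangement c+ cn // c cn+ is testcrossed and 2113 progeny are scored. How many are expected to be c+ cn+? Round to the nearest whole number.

A map distance of 18 cM corresponds to a recombination frequency of 0.180.
The F1 is c+ cn / c cn+, so c+ cn+ is a recombinant gamete class with expected frequency r/2 = 0.180/2 = 0.0900.
Expected number = 0.0900 × 2113 = 190.17 ≈ 190.

190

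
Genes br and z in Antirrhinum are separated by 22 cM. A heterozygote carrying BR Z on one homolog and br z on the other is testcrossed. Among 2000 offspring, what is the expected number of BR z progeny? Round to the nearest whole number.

A map distance of 22 cM corresponds to a recombination frequency of 0.220.
The F1 is BR Z / br z, so BR z is a recombinant gamete class with expected frequency r/2 = 0.220/2 = 0.1100.
Expected number = 0.1100 × 2000 = 220.00 ≈ 220.

220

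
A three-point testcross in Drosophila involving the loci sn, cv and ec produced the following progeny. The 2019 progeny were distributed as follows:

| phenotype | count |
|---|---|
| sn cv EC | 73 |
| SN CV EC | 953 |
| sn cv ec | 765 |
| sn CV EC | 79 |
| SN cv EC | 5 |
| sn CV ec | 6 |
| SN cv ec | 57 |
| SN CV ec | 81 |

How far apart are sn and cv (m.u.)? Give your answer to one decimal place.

7.3 m.u.

The two most frequent reciprocal classes, sn cv ec and SN CV EC, are the parental types, so the F1 was sn cv ec / SN CV EC.
The two rarest classes, sn CV ec and SN cv EC, are the double crossovers. Comparing them with the parentals, only the cv allele has switched, so cv is the middle locus and the order is sn – cv – ec.
Crossovers in the sn–cv interval produce the single-crossover classes SN cv ec and sn CV EC (57 + 79 = 136) plus the double crossovers (11).
RF(sn–cv) = (136 + 11) / 2019 = 147/2019 = 0.0728 → 7.3 m.u.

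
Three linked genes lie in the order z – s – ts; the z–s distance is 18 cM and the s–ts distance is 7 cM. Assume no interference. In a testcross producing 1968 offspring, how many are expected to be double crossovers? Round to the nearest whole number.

25

Map distances give recombination frequencies of 0.180 and 0.070 for the two intervals.
With no interference, expected double-crossover frequency = 0.180 × 0.070 = 0.01260.
Expected number = 0.01260 × 1968 = 24.80 ≈ 25.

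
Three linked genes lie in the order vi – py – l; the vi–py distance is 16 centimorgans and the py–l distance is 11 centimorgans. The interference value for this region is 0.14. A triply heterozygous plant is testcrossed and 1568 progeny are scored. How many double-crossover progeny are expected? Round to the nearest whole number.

24

Map distances give recombination frequencies of 0.160 and 0.110 for the two intervals.
With interference 0.14 (so coincidence = 0.86), expected double-crossover frequency = 0.160 × 0.110 × 0.86 = 0.01514.
Expected number = 0.01514 × 1568 = 23.73 ≈ 24.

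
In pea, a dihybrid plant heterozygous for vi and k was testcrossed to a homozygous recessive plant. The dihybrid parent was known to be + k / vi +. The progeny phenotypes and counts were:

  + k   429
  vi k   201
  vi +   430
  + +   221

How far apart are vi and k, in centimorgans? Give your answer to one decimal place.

The recombinant classes are + + and vi k: 221 + 201 = 422.
Recombination frequency = 422/1281 = 0.3294 ≈ 32.9%, i.e. 32.9 centimorgans.

32.9 centimorgans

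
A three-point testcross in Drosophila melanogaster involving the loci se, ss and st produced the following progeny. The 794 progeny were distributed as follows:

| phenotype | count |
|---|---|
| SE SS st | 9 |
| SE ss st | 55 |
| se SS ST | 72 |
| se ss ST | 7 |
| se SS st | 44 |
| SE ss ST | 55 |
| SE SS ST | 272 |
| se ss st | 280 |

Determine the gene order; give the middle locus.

The two most frequent reciprocal classes, se ss st and SE SS ST, are the parental types, so the F1 was se ss st / SE SS ST.
The two rarest classes, se ss ST and SE SS st, are the double crossovers. Comparing them with the parentals, only the st allele has switched, so st is the middle locus and the order is se – st – ss.

st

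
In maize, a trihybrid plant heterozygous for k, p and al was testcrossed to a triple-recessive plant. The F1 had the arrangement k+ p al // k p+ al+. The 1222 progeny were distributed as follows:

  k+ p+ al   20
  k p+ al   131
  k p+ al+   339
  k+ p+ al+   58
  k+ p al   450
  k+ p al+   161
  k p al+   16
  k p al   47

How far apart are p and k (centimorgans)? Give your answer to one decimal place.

The two rarest classes, k+ p+ al and k p al+, are the double crossovers. Comparing them with the parentals, only the p allele has switched, so p is the middle locus and the order is al – p – k.
Crossovers in the p–k interval produce the single-crossover classes k p al and k+ p+ al+ (47 + 58 = 105) plus the double crossovers (36).
RF(p–k) = (105 + 36) / 1222 = 141/1222 = 0.1154 → 11.5 centimorgans.

11.5 centimorgans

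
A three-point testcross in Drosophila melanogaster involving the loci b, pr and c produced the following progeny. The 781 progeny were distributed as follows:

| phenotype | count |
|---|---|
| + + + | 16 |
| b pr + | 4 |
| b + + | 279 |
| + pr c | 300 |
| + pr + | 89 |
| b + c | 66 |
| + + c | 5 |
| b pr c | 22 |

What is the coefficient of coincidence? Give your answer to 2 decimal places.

The two most frequent reciprocal classes, + pr c and b + +, are the parental types, so the F1 was + pr c / b + +.
The two rarest classes, + + c and b pr +, are the double crossovers. Comparing them with the parentals, only the pr allele has switched, so pr is the middle locus and the order is c – pr – b.
c–pr: (155 + 9)/781 = 0.2100; pr–b: (38 + 9)/781 = 0.0602.
Expected DCO frequency = 0.2100 × 0.0602 ≈ 0.01264; observed = 9/781 ≈ 0.01152.
Coefficient of coincidence = 0.01152/0.01264 ≈ 0.91.

0.91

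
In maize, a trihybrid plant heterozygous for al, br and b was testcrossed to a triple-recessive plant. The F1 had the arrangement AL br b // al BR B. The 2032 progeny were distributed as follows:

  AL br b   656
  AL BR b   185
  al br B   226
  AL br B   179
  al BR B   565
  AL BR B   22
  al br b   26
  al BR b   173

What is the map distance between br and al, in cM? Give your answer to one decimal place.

22.6 cM

The two rarest classes, al br b and AL BR B, are the double crossovers. Comparing them with the parentals, only the al allele has switched, so al is the middle locus and the order is b – al – br.
Crossovers in the al–br interval produce the single-crossover classes AL BR b and al br B (185 + 226 = 411) plus the double crossovers (48).
RF(al–br) = (411 + 48) / 2032 = 459/2032 = 0.2259 → 22.6 cM.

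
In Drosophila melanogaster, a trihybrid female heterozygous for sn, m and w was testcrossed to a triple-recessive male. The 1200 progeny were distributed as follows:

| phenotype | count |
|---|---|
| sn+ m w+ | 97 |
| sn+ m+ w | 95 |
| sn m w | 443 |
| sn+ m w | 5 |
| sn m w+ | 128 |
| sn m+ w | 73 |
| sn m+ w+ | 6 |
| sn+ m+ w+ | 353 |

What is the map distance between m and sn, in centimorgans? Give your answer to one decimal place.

15.1 centimorgans

The two most frequent reciprocal classes, sn+ m+ w+ and sn m w, are the parental types, so the F1 was sn+ m+ w+ / sn m w.
The two rarest classes, sn m+ w+ and sn+ m w, are the double crossovers. Comparing them with the parentals, only the sn allele has switched, so sn is the middle locus and the order is w – sn – m.
Crossovers in the sn–m interval produce the single-crossover classes sn+ m w+ and sn m+ w (97 + 73 = 170) plus the double crossovers (11).
RF(sn–m) = (170 + 11) / 1200 = 181/1200 = 0.1508 → 15.1 centimorgans.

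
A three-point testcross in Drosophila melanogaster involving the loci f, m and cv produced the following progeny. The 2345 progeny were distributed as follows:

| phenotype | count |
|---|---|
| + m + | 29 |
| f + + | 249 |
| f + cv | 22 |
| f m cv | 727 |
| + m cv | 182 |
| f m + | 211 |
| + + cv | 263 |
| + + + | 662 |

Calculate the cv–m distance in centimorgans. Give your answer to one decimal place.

22.4 centimorgans

The two most frequent reciprocal classes, f m cv and + + +, are the parental types, so the F1 was f m cv / + + +.
The two rarest classes, f + cv and + m +, are the double crossovers. Comparing them with the parentals, only the m allele has switched, so m is the middle locus and the order is cv – m – f.
Crossovers in the cv–m interval produce the single-crossover classes f m + and + + cv (211 + 263 = 474) plus the double crossovers (51).
RF(cv–m) = (474 + 51) / 2345 = 525/2345 = 0.2239 → 22.4 centimorgans.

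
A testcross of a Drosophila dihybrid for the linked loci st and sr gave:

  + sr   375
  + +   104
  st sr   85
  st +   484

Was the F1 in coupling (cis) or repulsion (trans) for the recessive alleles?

The two most frequent classes are + sr (375) and st + (484); these are the parental (non-recombinant) types.
So the F1 carried + sr on one chromosome and st + on the other — the recessive alleles are on opposite chromosomes (trans / repulsion).

trans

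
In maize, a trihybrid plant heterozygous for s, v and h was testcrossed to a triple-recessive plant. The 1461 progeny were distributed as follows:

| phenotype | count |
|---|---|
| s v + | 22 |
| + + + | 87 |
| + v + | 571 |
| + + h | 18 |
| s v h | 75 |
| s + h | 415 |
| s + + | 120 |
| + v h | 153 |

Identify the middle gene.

The two most frequent reciprocal classes, + v + and s + h, are the parental types, so the F1 was + v + / s + h.
The two rarest classes, s v + and + + h, are the double crossovers. Comparing them with the parentals, only the s allele has switched, so s is the middle locus and the order is h – s – v.

s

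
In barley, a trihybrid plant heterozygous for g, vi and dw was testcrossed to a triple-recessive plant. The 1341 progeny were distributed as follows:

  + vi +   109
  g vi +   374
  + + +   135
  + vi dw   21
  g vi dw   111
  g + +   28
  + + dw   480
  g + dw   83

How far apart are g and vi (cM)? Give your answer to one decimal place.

The two most frequent reciprocal classes, g vi + and + + dw, are the parental types, so the F1 was g vi + / + + dw.
The two rarest classes, g + + and + vi dw, are the double crossovers. Comparing them with the parentals, only the vi allele has switched, so vi is the middle locus and the order is dw – vi – g.
Crossovers in the vi–g interval produce the single-crossover classes + vi + and g + dw (109 + 83 = 192) plus the double crossovers (49).
RF(vi–g) = (192 + 49) / 1341 = 241/1341 = 0.1797 → 18.0 cM.

18.0 cM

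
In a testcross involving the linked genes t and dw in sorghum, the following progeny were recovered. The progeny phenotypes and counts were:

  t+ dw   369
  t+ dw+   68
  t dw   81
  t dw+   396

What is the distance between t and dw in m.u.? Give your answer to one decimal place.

16.3 m.u.

The two most frequent classes, t+ dw (369) and t dw+ (396), are the parental types, so the F1 was t+ dw / t dw+.
The recombinant classes are t+ dw+ and t dw: 68 + 81 = 149.
Recombination frequency = 149/914 = 0.1630 ≈ 16.3%, i.e. 16.3 m.u.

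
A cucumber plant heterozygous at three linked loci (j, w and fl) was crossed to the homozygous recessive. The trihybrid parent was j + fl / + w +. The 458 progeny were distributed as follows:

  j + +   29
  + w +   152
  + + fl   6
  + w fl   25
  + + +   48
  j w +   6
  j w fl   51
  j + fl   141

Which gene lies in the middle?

j

The two rarest classes, + + fl and j w +, are the double crossovers. Comparing them with the parentals, only the j allele has switched, so j is the middle locus and the order is fl – j – w.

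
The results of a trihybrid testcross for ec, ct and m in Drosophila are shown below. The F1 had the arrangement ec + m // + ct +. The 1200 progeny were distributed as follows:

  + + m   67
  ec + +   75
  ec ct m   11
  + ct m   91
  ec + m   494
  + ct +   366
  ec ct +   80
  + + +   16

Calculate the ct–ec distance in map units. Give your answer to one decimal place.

The two rarest classes, ec ct m and + + +, are the double crossovers. Comparing them with the parentals, only the ct allele has switched, so ct is the middle locus and the order is m – ct – ec.
Crossovers in the ct–ec interval produce the single-crossover classes + + m and ec ct + (67 + 80 = 147) plus the double crossovers (27).
RF(ct–ec) = (147 + 27) / 1200 = 174/1200 = 0.1450 → 14.5 map units.

14.5 map units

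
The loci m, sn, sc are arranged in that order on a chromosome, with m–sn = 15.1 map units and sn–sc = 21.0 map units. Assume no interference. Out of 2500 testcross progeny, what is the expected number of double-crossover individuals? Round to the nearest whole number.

79

Map distances give recombination frequencies of 0.151 and 0.210 for the two intervals.
With no interference, expected double-crossover frequency = 0.151 × 0.210 = 0.03171.
Expected number = 0.03171 × 2500 = 79.27 ≈ 79.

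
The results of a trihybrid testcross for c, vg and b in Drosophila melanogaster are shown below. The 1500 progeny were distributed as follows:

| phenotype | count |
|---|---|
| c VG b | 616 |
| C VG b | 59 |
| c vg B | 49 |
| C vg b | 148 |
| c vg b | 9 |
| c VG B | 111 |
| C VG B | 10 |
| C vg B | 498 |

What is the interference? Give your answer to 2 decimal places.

The two most frequent reciprocal classes, C vg B and c VG b, are the parental types, so the F1 was C vg B / c VG b.
The two rarest classes, C VG B and c vg b, are the double crossovers. Comparing them with the parentals, only the vg allele has switched, so vg is the middle locus and the order is b – vg – c.
b–vg: (259 + 19)/1500 = 0.1853; vg–c: (108 + 19)/1500 = 0.0847.
Expected DCO frequency = 0.1853 × 0.0847 ≈ 0.01569; observed = 19/1500 ≈ 0.01267.
Coefficient of coincidence = 0.01267/0.01569 ≈ 0.81; interference = 1 − 0.81 = 0.19.

0.19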